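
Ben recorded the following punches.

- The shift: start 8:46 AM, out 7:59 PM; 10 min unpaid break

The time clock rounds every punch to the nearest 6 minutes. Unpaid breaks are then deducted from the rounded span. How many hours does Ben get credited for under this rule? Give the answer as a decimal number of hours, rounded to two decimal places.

The shift: in 8:46 AM→8:48 AM, out 7:59 PM→8:00 PM; 11 h 12 min − 10 min = 11 h 2 min

11.03 hours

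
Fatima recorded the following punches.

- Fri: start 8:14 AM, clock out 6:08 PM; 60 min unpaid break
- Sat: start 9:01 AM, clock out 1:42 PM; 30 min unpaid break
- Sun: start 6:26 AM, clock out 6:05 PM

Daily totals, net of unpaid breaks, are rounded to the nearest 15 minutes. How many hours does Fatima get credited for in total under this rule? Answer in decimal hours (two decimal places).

Fri: 8:14 AM–6:08 PM = 9 h 54 min − 60 min = 8 h 54 min → rounds to 9 h 0 min
Sat: 9:01 AM–1:42 PM = 4 h 41 min − 30 min = 4 h 11 min → rounds to 4 h 15 min
Sun: 6:26 AM–6:05 PM = 11 h 39 min → rounds to 11 h 45 min
Total credited: 25 h 0 min.

25.00 hours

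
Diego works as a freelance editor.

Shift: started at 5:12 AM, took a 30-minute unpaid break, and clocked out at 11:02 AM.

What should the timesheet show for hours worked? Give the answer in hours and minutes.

Shift: 5:12 AM–11:02 AM = 5 h 50 min; less 30 min break → 5 h 20 min

5 h 20 min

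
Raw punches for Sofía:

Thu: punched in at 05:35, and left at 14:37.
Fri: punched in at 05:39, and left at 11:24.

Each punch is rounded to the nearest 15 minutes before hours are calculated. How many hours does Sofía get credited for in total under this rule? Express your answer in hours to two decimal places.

Thu: in 05:35→05:30, out 14:37→14:30; 9 h 0 min
Fri: in 05:39→05:45, out 11:24→11:30; 5 h 45 min
Total credited: 14 h 45 min.

14.75 hours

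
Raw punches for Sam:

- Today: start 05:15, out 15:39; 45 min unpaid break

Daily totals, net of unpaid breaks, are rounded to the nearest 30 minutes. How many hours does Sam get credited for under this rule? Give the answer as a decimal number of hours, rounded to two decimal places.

Today: 05:15–15:39 = 10 h 24 min − 45 min = 9 h 39 min → rounds to 9 h 30 min

9.50 hours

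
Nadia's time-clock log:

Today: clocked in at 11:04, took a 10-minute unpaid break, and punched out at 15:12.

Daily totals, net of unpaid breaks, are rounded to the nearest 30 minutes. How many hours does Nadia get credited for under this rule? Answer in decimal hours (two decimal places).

Today: 11:04–15:12 = 4 h 8 min − 10 min = 3 h 58 min → rounds to 4 h 0 min

4.00 hours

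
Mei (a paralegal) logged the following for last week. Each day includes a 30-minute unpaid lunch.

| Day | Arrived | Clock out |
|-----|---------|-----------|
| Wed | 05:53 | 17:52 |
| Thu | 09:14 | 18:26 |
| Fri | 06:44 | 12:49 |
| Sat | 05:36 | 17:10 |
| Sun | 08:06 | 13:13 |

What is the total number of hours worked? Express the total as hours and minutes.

41 h 27 min

Wed: 05:53–17:52 = 11 h 59 min; less 30 min break → 11 h 29 min
Thu: 09:14–18:26 = 9 h 12 min; less 30 min break → 8 h 42 min
Fri: 06:44–12:49 = 6 h 5 min; less 30 min break → 5 h 35 min
Sat: 05:36–17:10 = 11 h 34 min; less 30 min break → 11 h 4 min
Sun: 08:06–13:13 = 5 h 7 min; less 30 min break → 4 h 37 min
Total: 11 h 29 min + 8 h 42 min + 5 h 35 min + 11 h 4 min + 4 h 37 min = 41 h 27 min.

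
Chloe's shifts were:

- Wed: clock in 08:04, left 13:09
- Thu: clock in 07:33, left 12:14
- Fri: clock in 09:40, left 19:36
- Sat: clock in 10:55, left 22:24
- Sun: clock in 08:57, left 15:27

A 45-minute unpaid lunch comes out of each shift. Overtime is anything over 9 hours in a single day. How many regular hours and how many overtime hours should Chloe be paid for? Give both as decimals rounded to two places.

Wed: 08:04–13:09 = 5 h 5 min; less 45 min break → 4 h 20 min
Thu: 07:33–12:14 = 4 h 41 min; less 45 min break → 3 h 56 min
Fri: 09:40–19:36 = 9 h 56 min; less 45 min break → 9 h 11 min
Sat: 10:55–22:24 = 11 h 29 min; less 45 min break → 10 h 44 min
Sun: 08:57–15:27 = 6 h 30 min; less 45 min break → 5 h 45 min
Wed reg 4 h 20 min / OT 0 h 0 min; Thu reg 3 h 56 min / OT 0 h 0 min; Fri reg 9 h 0 min / OT 0 h 11 min; Sat reg 9 h 0 min / OT 1 h 44 min; Sun reg 5 h 45 min / OT 0 h 0 min.
Totals: regular 32 h 1 min, overtime 1 h 55 min.

Regular 32.02 hours, overtime 1.92 hours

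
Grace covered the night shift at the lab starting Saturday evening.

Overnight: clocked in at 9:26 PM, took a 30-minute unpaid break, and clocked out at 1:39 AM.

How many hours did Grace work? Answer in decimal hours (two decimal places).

Overnight: 9:26 PM → midnight = 2 h 34 min; midnight → 1:39 AM = 1 h 39 min; span 4 h 13 min; less 30 min break → 3 h 43 min

3.72 hours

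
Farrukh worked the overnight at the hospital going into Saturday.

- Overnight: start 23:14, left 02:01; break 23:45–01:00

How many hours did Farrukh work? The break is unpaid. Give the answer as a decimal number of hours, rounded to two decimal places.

1.53 hours

Overnight: 23:14 → midnight = 0 h 46 min; midnight → 02:01 = 2 h 1 min; span 2 h 47 min; less 75 min break → 1 h 32 min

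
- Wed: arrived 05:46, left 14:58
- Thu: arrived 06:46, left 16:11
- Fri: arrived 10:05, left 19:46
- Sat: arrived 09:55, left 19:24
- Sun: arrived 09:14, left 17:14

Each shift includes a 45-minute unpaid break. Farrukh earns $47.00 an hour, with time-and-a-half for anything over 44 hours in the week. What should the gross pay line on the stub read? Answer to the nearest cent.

Wed: 05:46–14:58 = 9 h 12 min; less 45 min break → 8 h 27 min
Thu: 06:46–16:11 = 9 h 25 min; less 45 min break → 8 h 40 min
Fri: 10:05–19:46 = 9 h 41 min; less 45 min break → 8 h 56 min
Sat: 09:55–19:24 = 9 h 29 min; less 45 min break → 8 h 44 min
Sun: 09:14–17:14 = 8 h 0 min; less 45 min break → 7 h 15 min
Total worked: 42 h 2 min = 2522 min.
Regular 42 h 2 min = 2522 min at $47.00/h; overtime 0 h 0 min = 0 min at $70.50/h.
Pay = (2522 × $47.00 + 0 × $70.50) ÷ 60 = $1975.57.

$1975.57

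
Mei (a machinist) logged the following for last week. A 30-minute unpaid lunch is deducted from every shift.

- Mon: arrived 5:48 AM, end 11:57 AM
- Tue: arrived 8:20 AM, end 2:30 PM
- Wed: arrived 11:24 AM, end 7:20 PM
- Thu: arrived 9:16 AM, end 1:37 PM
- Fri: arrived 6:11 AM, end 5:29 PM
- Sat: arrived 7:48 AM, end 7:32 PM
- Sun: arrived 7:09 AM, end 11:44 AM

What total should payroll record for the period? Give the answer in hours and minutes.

Mon: 5:48 AM–11:57 AM = 6 h 9 min; less 30 min break → 5 h 39 min
Tue: 8:20 AM–2:30 PM = 6 h 10 min; less 30 min break → 5 h 40 min
Wed: 11:24 AM–7:20 PM = 7 h 56 min; less 30 min break → 7 h 26 min
Thu: 9:16 AM–1:37 PM = 4 h 21 min; less 30 min break → 3 h 51 min
Fri: 6:11 AM–5:29 PM = 11 h 18 min; less 30 min break → 10 h 48 min
Sat: 7:48 AM–7:32 PM = 11 h 44 min; less 30 min break → 11 h 14 min
Sun: 7:09 AM–11:44 AM = 4 h 35 min; less 30 min break → 4 h 5 min
Total: 5 h 39 min + 5 h 40 min + 7 h 26 min + 3 h 51 min + 10 h 48 min + 11 h 14 min + 4 h 5 min = 48 h 43 min.

48 h 43 min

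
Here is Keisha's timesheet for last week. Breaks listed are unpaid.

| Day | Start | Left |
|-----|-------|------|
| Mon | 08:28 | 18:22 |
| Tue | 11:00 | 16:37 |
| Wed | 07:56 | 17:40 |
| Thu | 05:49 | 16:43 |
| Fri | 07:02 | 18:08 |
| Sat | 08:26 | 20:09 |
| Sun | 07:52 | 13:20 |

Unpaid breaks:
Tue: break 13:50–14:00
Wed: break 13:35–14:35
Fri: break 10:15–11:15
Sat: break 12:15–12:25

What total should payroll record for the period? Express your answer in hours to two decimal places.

62.10 hours

Mon: 08:28–18:22 = 9 h 54 min
Tue: 11:00–16:37 = 5 h 37 min; less 10 min break → 5 h 27 min
Wed: 07:56–17:40 = 9 h 44 min; less 60 min break → 8 h 44 min
Thu: 05:49–16:43 = 10 h 54 min
Fri: 07:02–18:08 = 11 h 6 min; less 60 min break → 10 h 6 min
Sat: 08:26–20:09 = 11 h 43 min; less 10 min break → 11 h 33 min
Sun: 07:52–13:20 = 5 h 28 min
Total: 9 h 54 min + 5 h 27 min + 8 h 44 min + 10 h 54 min + 10 h 6 min + 11 h 33 min + 5 h 28 min = 62 h 6 min.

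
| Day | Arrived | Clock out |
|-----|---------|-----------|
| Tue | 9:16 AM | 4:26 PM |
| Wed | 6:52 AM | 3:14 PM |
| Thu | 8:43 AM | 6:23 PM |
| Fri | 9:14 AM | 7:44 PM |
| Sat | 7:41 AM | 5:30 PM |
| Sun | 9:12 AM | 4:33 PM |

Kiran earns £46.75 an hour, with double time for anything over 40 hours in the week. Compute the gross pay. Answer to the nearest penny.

Tue: 9:16 AM–4:26 PM = 7 h 10 min
Wed: 6:52 AM–3:14 PM = 8 h 22 min
Thu: 8:43 AM–6:23 PM = 9 h 40 min
Fri: 9:14 AM–7:44 PM = 10 h 30 min
Sat: 7:41 AM–5:30 PM = 9 h 49 min
Sun: 9:12 AM–4:33 PM = 7 h 21 min
Total worked: 52 h 52 min = 3172 min.
Regular 40 h 0 min = 2400 min at £46.75/h; overtime 12 h 52 min = 772 min at £93.50/h.
Pay = (2400 × £46.75 + 772 × £93.50) ÷ 60 = £3073.03.

£3073.03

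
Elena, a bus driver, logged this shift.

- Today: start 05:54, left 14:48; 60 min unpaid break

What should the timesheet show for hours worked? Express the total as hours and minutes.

Today: 05:54–14:48 = 8 h 54 min; less 60 min break → 7 h 54 min

7 h 54 min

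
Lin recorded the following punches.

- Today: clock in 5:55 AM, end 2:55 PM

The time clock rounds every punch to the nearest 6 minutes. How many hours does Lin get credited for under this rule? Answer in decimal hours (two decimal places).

Today: in 5:55 AM→5:54 AM, out 2:55 PM→2:54 PM; 9 h 0 min

9.00 hours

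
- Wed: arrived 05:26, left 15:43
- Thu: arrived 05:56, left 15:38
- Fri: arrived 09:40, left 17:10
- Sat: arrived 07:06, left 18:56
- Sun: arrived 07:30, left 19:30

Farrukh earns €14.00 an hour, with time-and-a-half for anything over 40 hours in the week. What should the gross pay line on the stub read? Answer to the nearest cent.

€797.65

Wed: 05:26–15:43 = 10 h 17 min
Thu: 05:56–15:38 = 9 h 42 min
Fri: 09:40–17:10 = 7 h 30 min
Sat: 07:06–18:56 = 11 h 50 min
Sun: 07:30–19:30 = 12 h 0 min
Total worked: 51 h 19 min = 3079 min.
Regular 40 h 0 min = 2400 min at €14.00/h; overtime 11 h 19 min = 679 min at €21.00/h.
Pay = (2400 × €14.00 + 679 × €21.00) ÷ 60 = €797.65.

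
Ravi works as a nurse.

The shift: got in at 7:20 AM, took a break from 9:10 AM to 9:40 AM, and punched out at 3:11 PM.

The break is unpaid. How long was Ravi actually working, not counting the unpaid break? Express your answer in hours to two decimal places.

The shift: 7:20 AM–3:11 PM = 7 h 51 min; less 30 min break → 7 h 21 min

7.35 hours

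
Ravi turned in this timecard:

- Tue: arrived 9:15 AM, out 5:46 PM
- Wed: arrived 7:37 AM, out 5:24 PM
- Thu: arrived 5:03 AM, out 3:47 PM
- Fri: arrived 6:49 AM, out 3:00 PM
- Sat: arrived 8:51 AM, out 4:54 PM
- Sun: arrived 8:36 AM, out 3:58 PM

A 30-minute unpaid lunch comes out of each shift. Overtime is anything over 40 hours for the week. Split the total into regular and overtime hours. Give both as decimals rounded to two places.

Regular 40.00 hours, overtime 9.63 hours

Tue: 9:15 AM–5:46 PM = 8 h 31 min; less 30 min break → 8 h 1 min
Wed: 7:37 AM–5:24 PM = 9 h 47 min; less 30 min break → 9 h 17 min
Thu: 5:03 AM–3:47 PM = 10 h 44 min; less 30 min break → 10 h 14 min
Fri: 6:49 AM–3:00 PM = 8 h 11 min; less 30 min break → 7 h 41 min
Sat: 8:51 AM–4:54 PM = 8 h 3 min; less 30 min break → 7 h 33 min
Sun: 8:36 AM–3:58 PM = 7 h 22 min; less 30 min break → 6 h 52 min
Total worked: 49 h 38 min = 49.63 h.
Threshold 40 h → overtime 9 h 38 min, regular 40 h 0 min.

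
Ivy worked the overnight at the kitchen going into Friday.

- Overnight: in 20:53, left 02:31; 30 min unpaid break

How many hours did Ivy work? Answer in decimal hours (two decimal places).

5.13 hours

Overnight: 20:53 → midnight = 3 h 7 min; midnight → 02:31 = 2 h 31 min; span 5 h 38 min; less 30 min break → 5 h 8 min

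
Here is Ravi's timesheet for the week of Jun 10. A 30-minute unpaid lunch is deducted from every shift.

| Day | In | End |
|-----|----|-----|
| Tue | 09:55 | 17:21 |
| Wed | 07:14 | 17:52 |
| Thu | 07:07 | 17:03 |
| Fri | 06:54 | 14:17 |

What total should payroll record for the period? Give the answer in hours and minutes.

Tue: 09:55–17:21 = 7 h 26 min; less 30 min break → 6 h 56 min
Wed: 07:14–17:52 = 10 h 38 min; less 30 min break → 10 h 8 min
Thu: 07:07–17:03 = 9 h 56 min; less 30 min break → 9 h 26 min
Fri: 06:54–14:17 = 7 h 23 min; less 30 min break → 6 h 53 min
Total: 6 h 56 min + 10 h 8 min + 9 h 26 min + 6 h 53 min = 33 h 23 min.

33 h 23 min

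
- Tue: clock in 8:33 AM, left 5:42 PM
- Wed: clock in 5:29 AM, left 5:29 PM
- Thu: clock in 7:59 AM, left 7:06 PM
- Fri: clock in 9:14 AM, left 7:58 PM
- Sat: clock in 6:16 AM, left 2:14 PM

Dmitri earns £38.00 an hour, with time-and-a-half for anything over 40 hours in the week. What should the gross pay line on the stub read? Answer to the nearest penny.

Tue: 8:33 AM–5:42 PM = 9 h 9 min
Wed: 5:29 AM–5:29 PM = 12 h 0 min
Thu: 7:59 AM–7:06 PM = 11 h 7 min
Fri: 9:14 AM–7:58 PM = 10 h 44 min
Sat: 6:16 AM–2:14 PM = 7 h 58 min
Total worked: 50 h 58 min = 3058 min.
Regular 40 h 0 min = 2400 min at £38.00/h; overtime 10 h 58 min = 658 min at £57.00/h.
Pay = (2400 × £38.00 + 658 × £57.00) ÷ 60 = £2145.10.

£2145.10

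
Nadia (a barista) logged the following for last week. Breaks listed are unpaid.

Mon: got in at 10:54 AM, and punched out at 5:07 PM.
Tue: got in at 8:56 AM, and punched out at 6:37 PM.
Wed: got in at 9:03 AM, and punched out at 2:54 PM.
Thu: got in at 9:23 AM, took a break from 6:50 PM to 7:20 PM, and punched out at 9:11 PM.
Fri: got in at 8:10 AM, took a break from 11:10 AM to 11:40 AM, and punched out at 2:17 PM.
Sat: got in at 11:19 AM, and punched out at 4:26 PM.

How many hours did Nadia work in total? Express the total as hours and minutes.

Mon: 10:54 AM–5:07 PM = 6 h 13 min
Tue: 8:56 AM–6:37 PM = 9 h 41 min
Wed: 9:03 AM–2:54 PM = 5 h 51 min
Thu: 9:23 AM–9:11 PM = 11 h 48 min; less 30 min break → 11 h 18 min
Fri: 8:10 AM–2:17 PM = 6 h 7 min; less 30 min break → 5 h 37 min
Sat: 11:19 AM–4:26 PM = 5 h 7 min
Total: 6 h 13 min + 9 h 41 min + 5 h 51 min + 11 h 18 min + 5 h 37 min + 5 h 7 min = 43 h 47 min.

43 h 47 min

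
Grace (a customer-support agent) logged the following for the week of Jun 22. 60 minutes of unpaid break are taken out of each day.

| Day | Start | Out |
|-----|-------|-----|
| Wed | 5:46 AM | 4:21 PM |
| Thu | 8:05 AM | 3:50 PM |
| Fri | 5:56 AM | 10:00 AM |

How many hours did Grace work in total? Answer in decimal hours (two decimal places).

19.40 hours

Wed: 5:46 AM–4:21 PM = 10 h 35 min; less 60 min break → 9 h 35 min
Thu: 8:05 AM–3:50 PM = 7 h 45 min; less 60 min break → 6 h 45 min
Fri: 5:56 AM–10:00 AM = 4 h 4 min; less 60 min break → 3 h 4 min
Total: 9 h 35 min + 6 h 45 min + 3 h 4 min = 19 h 24 min.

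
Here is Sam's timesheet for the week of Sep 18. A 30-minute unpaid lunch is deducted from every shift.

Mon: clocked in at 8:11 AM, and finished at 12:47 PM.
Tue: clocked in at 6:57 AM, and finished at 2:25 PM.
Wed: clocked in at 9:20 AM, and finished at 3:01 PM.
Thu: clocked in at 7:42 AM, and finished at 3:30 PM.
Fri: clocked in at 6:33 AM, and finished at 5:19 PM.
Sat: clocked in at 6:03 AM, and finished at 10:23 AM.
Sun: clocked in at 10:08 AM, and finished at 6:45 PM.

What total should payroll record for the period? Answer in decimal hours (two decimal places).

Mon: 8:11 AM–12:47 PM = 4 h 36 min; less 30 min break → 4 h 6 min
Tue: 6:57 AM–2:25 PM = 7 h 28 min; less 30 min break → 6 h 58 min
Wed: 9:20 AM–3:01 PM = 5 h 41 min; less 30 min break → 5 h 11 min
Thu: 7:42 AM–3:30 PM = 7 h 48 min; less 30 min break → 7 h 18 min
Fri: 6:33 AM–5:19 PM = 10 h 46 min; less 30 min break → 10 h 16 min
Sat: 6:03 AM–10:23 AM = 4 h 20 min; less 30 min break → 3 h 50 min
Sun: 10:08 AM–6:45 PM = 8 h 37 min; less 30 min break → 8 h 7 min
Total: 4 h 6 min + 6 h 58 min + 5 h 11 min + 7 h 18 min + 10 h 16 min + 3 h 50 min + 8 h 7 min = 45 h 46 min.

45.77 hours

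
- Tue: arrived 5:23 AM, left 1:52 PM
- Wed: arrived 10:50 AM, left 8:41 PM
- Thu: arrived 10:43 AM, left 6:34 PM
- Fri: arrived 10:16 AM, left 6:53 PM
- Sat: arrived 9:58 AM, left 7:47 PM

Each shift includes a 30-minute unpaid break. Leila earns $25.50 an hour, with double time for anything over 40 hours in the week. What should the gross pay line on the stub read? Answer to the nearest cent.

Tue: 5:23 AM–1:52 PM = 8 h 29 min; less 30 min break → 7 h 59 min
Wed: 10:50 AM–8:41 PM = 9 h 51 min; less 30 min break → 9 h 21 min
Thu: 10:43 AM–6:34 PM = 7 h 51 min; less 30 min break → 7 h 21 min
Fri: 10:16 AM–6:53 PM = 8 h 37 min; less 30 min break → 8 h 7 min
Sat: 9:58 AM–7:47 PM = 9 h 49 min; less 30 min break → 9 h 19 min
Total worked: 42 h 7 min = 2527 min.
Regular 40 h 0 min = 2400 min at $25.50/h; overtime 2 h 7 min = 127 min at $51.00/h.
Pay = (2400 × $25.50 + 127 × $51.00) ÷ 60 = $1127.95.

$1127.95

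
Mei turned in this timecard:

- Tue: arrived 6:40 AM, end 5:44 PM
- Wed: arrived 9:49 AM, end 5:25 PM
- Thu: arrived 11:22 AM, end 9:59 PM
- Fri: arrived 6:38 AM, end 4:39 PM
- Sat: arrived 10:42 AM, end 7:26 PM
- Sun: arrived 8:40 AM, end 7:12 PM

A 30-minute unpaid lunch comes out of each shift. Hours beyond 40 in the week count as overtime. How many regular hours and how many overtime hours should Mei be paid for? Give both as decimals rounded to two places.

Tue: 6:40 AM–5:44 PM = 11 h 4 min; less 30 min break → 10 h 34 min
Wed: 9:49 AM–5:25 PM = 7 h 36 min; less 30 min break → 7 h 6 min
Thu: 11:22 AM–9:59 PM = 10 h 37 min; less 30 min break → 10 h 7 min
Fri: 6:38 AM–4:39 PM = 10 h 1 min; less 30 min break → 9 h 31 min
Sat: 10:42 AM–7:26 PM = 8 h 44 min; less 30 min break → 8 h 14 min
Sun: 8:40 AM–7:12 PM = 10 h 32 min; less 30 min break → 10 h 2 min
Total worked: 55 h 34 min = 55.57 h.
Threshold 40 h → overtime 15 h 34 min, regular 40 h 0 min.

Regular 40.00 hours, overtime 15.57 hours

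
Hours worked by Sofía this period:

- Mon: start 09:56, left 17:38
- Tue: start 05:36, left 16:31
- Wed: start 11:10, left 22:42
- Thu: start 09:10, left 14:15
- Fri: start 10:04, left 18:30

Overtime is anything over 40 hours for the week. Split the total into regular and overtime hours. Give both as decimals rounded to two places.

Regular 40.00 hours, overtime 3.67 hours

Mon: 09:56–17:38 = 7 h 42 min
Tue: 05:36–16:31 = 10 h 55 min
Wed: 11:10–22:42 = 11 h 32 min
Thu: 09:10–14:15 = 5 h 5 min
Fri: 10:04–18:30 = 8 h 26 min
Total worked: 43 h 40 min = 43.67 h.
Threshold 40 h → overtime 3 h 40 min, regular 40 h 0 min.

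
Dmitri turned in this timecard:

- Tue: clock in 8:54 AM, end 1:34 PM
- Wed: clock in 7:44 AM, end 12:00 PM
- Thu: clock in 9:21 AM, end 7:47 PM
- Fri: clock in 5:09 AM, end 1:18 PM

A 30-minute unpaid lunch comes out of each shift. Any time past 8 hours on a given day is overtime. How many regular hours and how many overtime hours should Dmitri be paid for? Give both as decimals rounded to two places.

Tue: 8:54 AM–1:34 PM = 4 h 40 min; less 30 min break → 4 h 10 min
Wed: 7:44 AM–12:00 PM = 4 h 16 min; less 30 min break → 3 h 46 min
Thu: 9:21 AM–7:47 PM = 10 h 26 min; less 30 min break → 9 h 56 min
Fri: 5:09 AM–1:18 PM = 8 h 9 min; less 30 min break → 7 h 39 min
Tue reg 4 h 10 min / OT 0 h 0 min; Wed reg 3 h 46 min / OT 0 h 0 min; Thu reg 8 h 0 min / OT 1 h 56 min; Fri reg 7 h 39 min / OT 0 h 0 min.
Totals: regular 23 h 35 min, overtime 1 h 56 min.

Regular 23.58 hours, overtime 1.93 hours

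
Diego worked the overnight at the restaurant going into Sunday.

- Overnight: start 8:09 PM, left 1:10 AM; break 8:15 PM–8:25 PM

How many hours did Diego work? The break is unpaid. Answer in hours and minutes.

4 h 51 min

Overnight: 8:09 PM → midnight = 3 h 51 min; midnight → 1:10 AM = 1 h 10 min; span 5 h 1 min; less 10 min break → 4 h 51 min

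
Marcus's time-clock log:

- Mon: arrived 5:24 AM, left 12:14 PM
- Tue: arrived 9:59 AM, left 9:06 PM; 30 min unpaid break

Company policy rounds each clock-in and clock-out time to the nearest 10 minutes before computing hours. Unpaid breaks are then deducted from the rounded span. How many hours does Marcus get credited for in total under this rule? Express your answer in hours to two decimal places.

Mon: in 5:24 AM→5:20 AM, out 12:14 PM→12:10 PM; 6 h 50 min
Tue: in 9:59 AM→10:00 AM, out 9:06 PM→9:10 PM; 11 h 10 min − 30 min = 10 h 40 min
Total credited: 17 h 30 min.

17.50 hours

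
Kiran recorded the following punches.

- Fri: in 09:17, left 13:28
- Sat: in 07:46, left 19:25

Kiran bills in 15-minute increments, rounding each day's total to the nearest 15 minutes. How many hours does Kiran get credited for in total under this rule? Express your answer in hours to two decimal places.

Fri: 09:17–13:28 = 4 h 11 min → rounds to 4 h 15 min
Sat: 07:46–19:25 = 11 h 39 min → rounds to 11 h 45 min
Total credited: 16 h 0 min.

16.00 hours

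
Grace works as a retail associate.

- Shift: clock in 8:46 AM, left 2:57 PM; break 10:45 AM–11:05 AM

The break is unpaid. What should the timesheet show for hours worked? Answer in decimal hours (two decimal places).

5.85 hours

Shift: 8:46 AM–2:57 PM = 6 h 11 min; less 20 min break → 5 h 51 min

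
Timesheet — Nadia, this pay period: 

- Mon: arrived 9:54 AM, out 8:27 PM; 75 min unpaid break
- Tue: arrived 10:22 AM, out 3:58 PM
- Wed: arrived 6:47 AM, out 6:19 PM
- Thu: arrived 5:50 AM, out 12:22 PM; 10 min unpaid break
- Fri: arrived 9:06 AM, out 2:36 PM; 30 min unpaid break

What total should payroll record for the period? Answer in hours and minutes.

37 h 48 min

Mon: 9:54 AM–8:27 PM = 10 h 33 min; less 75 min break → 9 h 18 min
Tue: 10:22 AM–3:58 PM = 5 h 36 min
Wed: 6:47 AM–6:19 PM = 11 h 32 min
Thu: 5:50 AM–12:22 PM = 6 h 32 min; less 10 min break → 6 h 22 min
Fri: 9:06 AM–2:36 PM = 5 h 30 min; less 30 min break → 5 h 0 min
Total: 9 h 18 min + 5 h 36 min + 11 h 32 min + 6 h 22 min + 5 h 0 min = 37 h 48 min.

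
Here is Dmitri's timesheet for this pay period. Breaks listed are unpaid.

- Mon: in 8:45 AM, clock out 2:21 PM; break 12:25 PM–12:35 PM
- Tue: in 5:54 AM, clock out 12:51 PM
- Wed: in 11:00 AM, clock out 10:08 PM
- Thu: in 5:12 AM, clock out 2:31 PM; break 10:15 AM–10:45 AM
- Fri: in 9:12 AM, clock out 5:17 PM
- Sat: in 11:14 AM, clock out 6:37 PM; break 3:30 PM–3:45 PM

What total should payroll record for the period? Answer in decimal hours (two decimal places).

Mon: 8:45 AM–2:21 PM = 5 h 36 min; less 10 min break → 5 h 26 min
Tue: 5:54 AM–12:51 PM = 6 h 57 min
Wed: 11:00 AM–10:08 PM = 11 h 8 min
Thu: 5:12 AM–2:31 PM = 9 h 19 min; less 30 min break → 8 h 49 min
Fri: 9:12 AM–5:17 PM = 8 h 5 min
Sat: 11:14 AM–6:37 PM = 7 h 23 min; less 15 min break → 7 h 8 min
Total: 5 h 26 min + 6 h 57 min + 11 h 8 min + 8 h 49 min + 8 h 5 min + 7 h 8 min = 47 h 33 min.

47.55 hours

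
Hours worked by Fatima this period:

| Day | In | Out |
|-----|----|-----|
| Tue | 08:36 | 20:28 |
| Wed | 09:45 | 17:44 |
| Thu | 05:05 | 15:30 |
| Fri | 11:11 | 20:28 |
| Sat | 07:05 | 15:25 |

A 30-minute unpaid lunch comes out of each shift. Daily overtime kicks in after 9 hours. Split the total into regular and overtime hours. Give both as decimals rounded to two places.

Regular 42.10 hours, overtime 3.28 hours

Tue: 08:36–20:28 = 11 h 52 min; less 30 min break → 11 h 22 min
Wed: 09:45–17:44 = 7 h 59 min; less 30 min break → 7 h 29 min
Thu: 05:05–15:30 = 10 h 25 min; less 30 min break → 9 h 55 min
Fri: 11:11–20:28 = 9 h 17 min; less 30 min break → 8 h 47 min
Sat: 07:05–15:25 = 8 h 20 min; less 30 min break → 7 h 50 min
Tue reg 9 h 0 min / OT 2 h 22 min; Wed reg 7 h 29 min / OT 0 h 0 min; Thu reg 9 h 0 min / OT 0 h 55 min; Fri reg 8 h 47 min / OT 0 h 0 min; Sat reg 7 h 50 min / OT 0 h 0 min.
Totals: regular 42 h 6 min, overtime 3 h 17 min.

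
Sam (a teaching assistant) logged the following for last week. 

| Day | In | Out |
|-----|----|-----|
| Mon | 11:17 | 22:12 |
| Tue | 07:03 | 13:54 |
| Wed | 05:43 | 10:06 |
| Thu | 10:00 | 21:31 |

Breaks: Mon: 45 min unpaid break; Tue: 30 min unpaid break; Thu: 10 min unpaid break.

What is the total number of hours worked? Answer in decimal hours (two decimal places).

Mon: 11:17–22:12 = 10 h 55 min; less 45 min break → 10 h 10 min
Tue: 07:03–13:54 = 6 h 51 min; less 30 min break → 6 h 21 min
Wed: 05:43–10:06 = 4 h 23 min
Thu: 10:00–21:31 = 11 h 31 min; less 10 min break → 11 h 21 min
Total: 10 h 10 min + 6 h 21 min + 4 h 23 min + 11 h 21 min = 32 h 15 min.

32.25 hours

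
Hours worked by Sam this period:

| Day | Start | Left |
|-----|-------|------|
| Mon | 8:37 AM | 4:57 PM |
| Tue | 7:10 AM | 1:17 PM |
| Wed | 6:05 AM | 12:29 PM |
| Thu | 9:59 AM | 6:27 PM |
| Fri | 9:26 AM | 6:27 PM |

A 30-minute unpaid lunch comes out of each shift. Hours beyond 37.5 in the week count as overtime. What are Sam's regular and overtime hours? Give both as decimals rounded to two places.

Regular 35.83 hours, overtime 0.00 hours

Mon: 8:37 AM–4:57 PM = 8 h 20 min; less 30 min break → 7 h 50 min
Tue: 7:10 AM–1:17 PM = 6 h 7 min; less 30 min break → 5 h 37 min
Wed: 6:05 AM–12:29 PM = 6 h 24 min; less 30 min break → 5 h 54 min
Thu: 9:59 AM–6:27 PM = 8 h 28 min; less 30 min break → 7 h 58 min
Fri: 9:26 AM–6:27 PM = 9 h 1 min; less 30 min break → 8 h 31 min
Total worked: 35 h 50 min = 35.83 h.
Threshold 37.5 h → overtime 0 h 0 min, regular 35 h 50 min.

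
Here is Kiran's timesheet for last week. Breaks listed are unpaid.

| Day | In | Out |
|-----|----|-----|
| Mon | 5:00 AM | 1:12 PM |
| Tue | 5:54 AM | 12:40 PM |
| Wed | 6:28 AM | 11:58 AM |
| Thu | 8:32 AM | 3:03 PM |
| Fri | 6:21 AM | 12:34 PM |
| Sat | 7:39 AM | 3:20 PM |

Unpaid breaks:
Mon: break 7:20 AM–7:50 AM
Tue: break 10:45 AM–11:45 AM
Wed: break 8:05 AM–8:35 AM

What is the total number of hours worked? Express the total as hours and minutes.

Mon: 5:00 AM–1:12 PM = 8 h 12 min; less 30 min break → 7 h 42 min
Tue: 5:54 AM–12:40 PM = 6 h 46 min; less 60 min break → 5 h 46 min
Wed: 6:28 AM–11:58 AM = 5 h 30 min; less 30 min break → 5 h 0 min
Thu: 8:32 AM–3:03 PM = 6 h 31 min
Fri: 6:21 AM–12:34 PM = 6 h 13 min
Sat: 7:39 AM–3:20 PM = 7 h 41 min
Total: 7 h 42 min + 5 h 46 min + 5 h 0 min + 6 h 31 min + 6 h 13 min + 7 h 41 min = 38 h 53 min.

38 h 53 min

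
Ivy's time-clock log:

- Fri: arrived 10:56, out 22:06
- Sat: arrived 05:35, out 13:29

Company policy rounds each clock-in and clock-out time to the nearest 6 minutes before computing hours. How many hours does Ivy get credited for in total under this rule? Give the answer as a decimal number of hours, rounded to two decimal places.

19.10 hours

Fri: in 10:56→10:54, out 22:06→22:06; 11 h 12 min
Sat: in 05:35→05:36, out 13:29→13:30; 7 h 54 min
Total credited: 19 h 6 min.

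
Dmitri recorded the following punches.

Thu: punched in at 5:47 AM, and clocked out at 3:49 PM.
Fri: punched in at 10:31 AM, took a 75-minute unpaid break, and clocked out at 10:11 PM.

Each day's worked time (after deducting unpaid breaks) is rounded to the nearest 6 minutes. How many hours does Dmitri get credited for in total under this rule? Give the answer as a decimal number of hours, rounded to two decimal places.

20.40 hours

Thu: 5:47 AM–3:49 PM = 10 h 2 min → rounds to 10 h 0 min
Fri: 10:31 AM–10:11 PM = 11 h 40 min − 75 min = 10 h 25 min → rounds to 10 h 24 min
Total credited: 20 h 24 min.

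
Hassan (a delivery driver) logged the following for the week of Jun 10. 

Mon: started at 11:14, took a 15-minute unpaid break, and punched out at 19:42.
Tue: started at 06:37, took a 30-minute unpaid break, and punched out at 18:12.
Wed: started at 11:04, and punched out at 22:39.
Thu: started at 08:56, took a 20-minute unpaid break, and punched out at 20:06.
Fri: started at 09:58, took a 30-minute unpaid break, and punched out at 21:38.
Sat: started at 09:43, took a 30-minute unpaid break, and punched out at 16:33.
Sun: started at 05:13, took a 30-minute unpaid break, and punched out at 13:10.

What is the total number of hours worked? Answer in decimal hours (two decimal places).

66.67 hours

Mon: 11:14–19:42 = 8 h 28 min; less 15 min break → 8 h 13 min
Tue: 06:37–18:12 = 11 h 35 min; less 30 min break → 11 h 5 min
Wed: 11:04–22:39 = 11 h 35 min
Thu: 08:56–20:06 = 11 h 10 min; less 20 min break → 10 h 50 min
Fri: 09:58–21:38 = 11 h 40 min; less 30 min break → 11 h 10 min
Sat: 09:43–16:33 = 6 h 50 min; less 30 min break → 6 h 20 min
Sun: 05:13–13:10 = 7 h 57 min; less 30 min break → 7 h 27 min
Total: 8 h 13 min + 11 h 5 min + 11 h 35 min + 10 h 50 min + 11 h 10 min + 6 h 20 min + 7 h 27 min = 66 h 40 min.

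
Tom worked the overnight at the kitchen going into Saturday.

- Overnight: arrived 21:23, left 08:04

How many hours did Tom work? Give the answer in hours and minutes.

10 h 41 min

Overnight: 21:23 → midnight = 2 h 37 min; midnight → 08:04 = 8 h 4 min; span 10 h 41 min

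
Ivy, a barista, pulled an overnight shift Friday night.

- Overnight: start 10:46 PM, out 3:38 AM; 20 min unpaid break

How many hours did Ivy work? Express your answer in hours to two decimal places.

4.53 hours

Overnight: 10:46 PM → midnight = 1 h 14 min; midnight → 3:38 AM = 3 h 38 min; span 4 h 52 min; less 20 min break → 4 h 32 min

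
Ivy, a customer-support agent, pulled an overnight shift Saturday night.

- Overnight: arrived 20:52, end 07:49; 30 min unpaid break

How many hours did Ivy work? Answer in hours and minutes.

Overnight: 20:52 → midnight = 3 h 8 min; midnight → 07:49 = 7 h 49 min; span 10 h 57 min; less 30 min break → 10 h 27 min

10 h 27 min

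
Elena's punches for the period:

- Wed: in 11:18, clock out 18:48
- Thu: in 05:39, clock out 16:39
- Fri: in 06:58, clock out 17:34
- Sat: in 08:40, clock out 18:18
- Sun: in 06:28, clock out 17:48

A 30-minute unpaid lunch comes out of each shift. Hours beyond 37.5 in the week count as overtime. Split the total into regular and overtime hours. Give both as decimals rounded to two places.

Regular 37.50 hours, overtime 10.07 hours

Wed: 11:18–18:48 = 7 h 30 min; less 30 min break → 7 h 0 min
Thu: 05:39–16:39 = 11 h 0 min; less 30 min break → 10 h 30 min
Fri: 06:58–17:34 = 10 h 36 min; less 30 min break → 10 h 6 min
Sat: 08:40–18:18 = 9 h 38 min; less 30 min break → 9 h 8 min
Sun: 06:28–17:48 = 11 h 20 min; less 30 min break → 10 h 50 min
Total worked: 47 h 34 min = 47.57 h.
Threshold 37.5 h → overtime 10 h 4 min, regular 37 h 30 min.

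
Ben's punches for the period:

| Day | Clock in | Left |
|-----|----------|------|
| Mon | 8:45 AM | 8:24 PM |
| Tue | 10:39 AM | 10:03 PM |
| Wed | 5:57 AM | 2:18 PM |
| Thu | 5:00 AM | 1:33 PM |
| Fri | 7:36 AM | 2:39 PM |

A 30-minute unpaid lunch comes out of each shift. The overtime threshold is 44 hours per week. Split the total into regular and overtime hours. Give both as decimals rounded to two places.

Regular 44.00 hours, overtime 0.50 hours

Mon: 8:45 AM–8:24 PM = 11 h 39 min; less 30 min break → 11 h 9 min
Tue: 10:39 AM–10:03 PM = 11 h 24 min; less 30 min break → 10 h 54 min
Wed: 5:57 AM–2:18 PM = 8 h 21 min; less 30 min break → 7 h 51 min
Thu: 5:00 AM–1:33 PM = 8 h 33 min; less 30 min break → 8 h 3 min
Fri: 7:36 AM–2:39 PM = 7 h 3 min; less 30 min break → 6 h 33 min
Total worked: 44 h 30 min = 44.50 h.
Threshold 44 h → overtime 0 h 30 min, regular 44 h 0 min.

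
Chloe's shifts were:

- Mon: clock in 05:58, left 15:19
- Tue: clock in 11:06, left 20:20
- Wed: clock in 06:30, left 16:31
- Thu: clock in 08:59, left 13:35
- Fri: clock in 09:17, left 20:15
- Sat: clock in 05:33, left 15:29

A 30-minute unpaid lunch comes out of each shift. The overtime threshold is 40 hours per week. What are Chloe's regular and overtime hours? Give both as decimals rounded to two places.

Mon: 05:58–15:19 = 9 h 21 min; less 30 min break → 8 h 51 min
Tue: 11:06–20:20 = 9 h 14 min; less 30 min break → 8 h 44 min
Wed: 06:30–16:31 = 10 h 1 min; less 30 min break → 9 h 31 min
Thu: 08:59–13:35 = 4 h 36 min; less 30 min break → 4 h 6 min
Fri: 09:17–20:15 = 10 h 58 min; less 30 min break → 10 h 28 min
Sat: 05:33–15:29 = 9 h 56 min; less 30 min break → 9 h 26 min
Total worked: 51 h 6 min = 51.10 h.
Threshold 40 h → overtime 11 h 6 min, regular 40 h 0 min.

Regular 40.00 hours, overtime 11.10 hours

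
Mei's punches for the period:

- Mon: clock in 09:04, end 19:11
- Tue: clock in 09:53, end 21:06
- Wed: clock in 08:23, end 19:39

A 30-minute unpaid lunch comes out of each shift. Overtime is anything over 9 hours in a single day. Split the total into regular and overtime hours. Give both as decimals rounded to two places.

Regular 27.00 hours, overtime 4.10 hours

Mon: 09:04–19:11 = 10 h 7 min; less 30 min break → 9 h 37 min
Tue: 09:53–21:06 = 11 h 13 min; less 30 min break → 10 h 43 min
Wed: 08:23–19:39 = 11 h 16 min; less 30 min break → 10 h 46 min
Mon reg 9 h 0 min / OT 0 h 37 min; Tue reg 9 h 0 min / OT 1 h 43 min; Wed reg 9 h 0 min / OT 1 h 46 min.
Totals: regular 27 h 0 min, overtime 4 h 6 min.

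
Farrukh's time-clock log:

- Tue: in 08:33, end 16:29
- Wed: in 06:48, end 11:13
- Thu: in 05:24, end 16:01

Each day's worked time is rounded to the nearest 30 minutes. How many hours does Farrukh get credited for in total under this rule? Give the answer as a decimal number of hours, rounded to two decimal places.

Tue: 08:33–16:29 = 7 h 56 min → rounds to 8 h 0 min
Wed: 06:48–11:13 = 4 h 25 min → rounds to 4 h 30 min
Thu: 05:24–16:01 = 10 h 37 min → rounds to 10 h 30 min
Total credited: 23 h 0 min.

23.00 hours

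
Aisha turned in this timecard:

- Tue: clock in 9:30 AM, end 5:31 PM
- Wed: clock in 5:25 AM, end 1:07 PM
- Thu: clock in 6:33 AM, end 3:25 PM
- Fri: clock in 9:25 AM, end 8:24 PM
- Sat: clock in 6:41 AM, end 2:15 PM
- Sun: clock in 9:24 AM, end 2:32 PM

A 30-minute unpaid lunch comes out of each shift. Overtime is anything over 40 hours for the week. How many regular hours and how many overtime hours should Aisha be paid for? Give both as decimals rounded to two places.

Tue: 9:30 AM–5:31 PM = 8 h 1 min; less 30 min break → 7 h 31 min
Wed: 5:25 AM–1:07 PM = 7 h 42 min; less 30 min break → 7 h 12 min
Thu: 6:33 AM–3:25 PM = 8 h 52 min; less 30 min break → 8 h 22 min
Fri: 9:25 AM–8:24 PM = 10 h 59 min; less 30 min break → 10 h 29 min
Sat: 6:41 AM–2:15 PM = 7 h 34 min; less 30 min break → 7 h 4 min
Sun: 9:24 AM–2:32 PM = 5 h 8 min; less 30 min break → 4 h 38 min
Total worked: 45 h 16 min = 45.27 h.
Threshold 40 h → overtime 5 h 16 min, regular 40 h 0 min.

Regular 40.00 hours, overtime 5.27 hours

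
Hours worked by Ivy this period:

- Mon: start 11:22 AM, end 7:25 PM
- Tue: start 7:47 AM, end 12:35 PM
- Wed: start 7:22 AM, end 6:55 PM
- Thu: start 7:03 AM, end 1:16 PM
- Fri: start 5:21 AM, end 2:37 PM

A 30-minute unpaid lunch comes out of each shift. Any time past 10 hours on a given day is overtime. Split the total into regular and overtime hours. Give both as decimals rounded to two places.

Mon: 11:22 AM–7:25 PM = 8 h 3 min; less 30 min break → 7 h 33 min
Tue: 7:47 AM–12:35 PM = 4 h 48 min; less 30 min break → 4 h 18 min
Wed: 7:22 AM–6:55 PM = 11 h 33 min; less 30 min break → 11 h 3 min
Thu: 7:03 AM–1:16 PM = 6 h 13 min; less 30 min break → 5 h 43 min
Fri: 5:21 AM–2:37 PM = 9 h 16 min; less 30 min break → 8 h 46 min
Mon reg 7 h 33 min / OT 0 h 0 min; Tue reg 4 h 18 min / OT 0 h 0 min; Wed reg 10 h 0 min / OT 1 h 3 min; Thu reg 5 h 43 min / OT 0 h 0 min; Fri reg 8 h 46 min / OT 0 h 0 min.
Totals: regular 36 h 20 min, overtime 1 h 3 min.

Regular 36.33 hours, overtime 1.05 hours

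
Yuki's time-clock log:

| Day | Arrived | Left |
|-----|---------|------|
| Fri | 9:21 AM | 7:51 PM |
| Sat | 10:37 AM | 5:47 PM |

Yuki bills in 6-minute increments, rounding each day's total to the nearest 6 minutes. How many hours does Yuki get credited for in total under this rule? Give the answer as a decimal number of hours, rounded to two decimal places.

17.70 hours

Fri: 9:21 AM–7:51 PM = 10 h 30 min → rounds to 10 h 30 min
Sat: 10:37 AM–5:47 PM = 7 h 10 min → rounds to 7 h 12 min
Total credited: 17 h 42 min.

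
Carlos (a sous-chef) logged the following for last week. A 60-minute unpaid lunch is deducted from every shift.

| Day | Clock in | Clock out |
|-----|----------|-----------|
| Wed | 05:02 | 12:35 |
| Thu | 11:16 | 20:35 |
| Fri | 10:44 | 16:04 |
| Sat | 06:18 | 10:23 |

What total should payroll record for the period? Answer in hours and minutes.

Wed: 05:02–12:35 = 7 h 33 min; less 60 min break → 6 h 33 min
Thu: 11:16–20:35 = 9 h 19 min; less 60 min break → 8 h 19 min
Fri: 10:44–16:04 = 5 h 20 min; less 60 min break → 4 h 20 min
Sat: 06:18–10:23 = 4 h 5 min; less 60 min break → 3 h 5 min
Total: 6 h 33 min + 8 h 19 min + 4 h 20 min + 3 h 5 min = 22 h 17 min.

22 h 17 min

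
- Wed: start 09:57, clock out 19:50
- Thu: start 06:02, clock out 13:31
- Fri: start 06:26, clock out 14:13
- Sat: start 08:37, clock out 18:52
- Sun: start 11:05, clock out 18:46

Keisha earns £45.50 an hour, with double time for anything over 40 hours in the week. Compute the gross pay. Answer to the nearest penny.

£2100.58

Wed: 09:57–19:50 = 9 h 53 min
Thu: 06:02–13:31 = 7 h 29 min
Fri: 06:26–14:13 = 7 h 47 min
Sat: 08:37–18:52 = 10 h 15 min
Sun: 11:05–18:46 = 7 h 41 min
Total worked: 43 h 5 min = 2585 min.
Regular 40 h 0 min = 2400 min at £45.50/h; overtime 3 h 5 min = 185 min at £91.00/h.
Pay = (2400 × £45.50 + 185 × £91.00) ÷ 60 = £2100.58.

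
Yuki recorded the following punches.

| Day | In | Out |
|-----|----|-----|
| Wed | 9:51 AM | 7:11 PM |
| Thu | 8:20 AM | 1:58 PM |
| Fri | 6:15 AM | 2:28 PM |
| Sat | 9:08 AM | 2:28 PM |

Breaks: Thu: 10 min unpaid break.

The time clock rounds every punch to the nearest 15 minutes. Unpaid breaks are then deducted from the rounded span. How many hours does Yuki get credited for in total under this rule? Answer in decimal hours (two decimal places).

Wed: in 9:51 AM→9:45 AM, out 7:11 PM→7:15 PM; 9 h 30 min
Thu: in 8:20 AM→8:15 AM, out 1:58 PM→2:00 PM; 5 h 45 min − 10 min = 5 h 35 min
Fri: in 6:15 AM→6:15 AM, out 2:28 PM→2:30 PM; 8 h 15 min
Sat: in 9:08 AM→9:15 AM, out 2:28 PM→2:30 PM; 5 h 15 min
Total credited: 28 h 35 min.

28.58 hours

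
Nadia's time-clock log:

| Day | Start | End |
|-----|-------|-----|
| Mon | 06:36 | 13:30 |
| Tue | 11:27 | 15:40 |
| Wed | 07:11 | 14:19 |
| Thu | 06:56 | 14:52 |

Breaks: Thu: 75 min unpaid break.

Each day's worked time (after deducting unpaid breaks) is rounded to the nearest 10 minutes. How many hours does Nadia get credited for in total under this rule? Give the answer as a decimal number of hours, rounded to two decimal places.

Mon: 06:36–13:30 = 6 h 54 min → rounds to 6 h 50 min
Tue: 11:27–15:40 = 4 h 13 min → rounds to 4 h 10 min
Wed: 07:11–14:19 = 7 h 8 min → rounds to 7 h 10 min
Thu: 06:56–14:52 = 7 h 56 min − 75 min = 6 h 41 min → rounds to 6 h 40 min
Total credited: 24 h 50 min.

24.83 hours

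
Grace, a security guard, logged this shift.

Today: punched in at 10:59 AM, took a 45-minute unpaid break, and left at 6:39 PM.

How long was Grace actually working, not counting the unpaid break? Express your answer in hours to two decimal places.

6.92 hours

Today: 10:59 AM–6:39 PM = 7 h 40 min; less 45 min break → 6 h 55 min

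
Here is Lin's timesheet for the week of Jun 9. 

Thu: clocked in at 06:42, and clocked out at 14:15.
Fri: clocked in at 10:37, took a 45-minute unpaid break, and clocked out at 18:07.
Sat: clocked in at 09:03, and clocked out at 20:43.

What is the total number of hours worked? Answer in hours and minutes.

25 h 58 min

Thu: 06:42–14:15 = 7 h 33 min
Fri: 10:37–18:07 = 7 h 30 min; less 45 min break → 6 h 45 min
Sat: 09:03–20:43 = 11 h 40 min
Total: 7 h 33 min + 6 h 45 min + 11 h 40 min = 25 h 58 min.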